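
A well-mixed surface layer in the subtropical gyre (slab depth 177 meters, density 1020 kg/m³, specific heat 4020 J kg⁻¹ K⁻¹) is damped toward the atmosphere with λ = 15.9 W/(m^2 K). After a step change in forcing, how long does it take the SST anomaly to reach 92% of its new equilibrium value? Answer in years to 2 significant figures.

3.7 years

Areal heat capacity C = ρ c_p D = 1020 × 4020 × 177 = 7.26×10^8 J/(m²·K).
τ = C / λ = 7.26×10^8 / 15.9 = 4.56×10^7 s.
Fraction reached: 1 − e^(−t/τ) = 0.92 ⇒ t = −τ ln(1 − 0.92) = τ × 2.53.
t = 1.15×10^8 s = 3.65 years.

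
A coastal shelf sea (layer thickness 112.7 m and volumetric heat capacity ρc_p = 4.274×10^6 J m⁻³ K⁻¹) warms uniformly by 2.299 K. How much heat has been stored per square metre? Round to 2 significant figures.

Areal heat capacity C = ρc_p × D = 4.274×10^6 × 112.7 = 4.82×10^8 J/(m²·K).
ΔQ = C ΔT = 4.82×10^8 × 2.299 = 1.11×10^9 J/m².

1.1×10^9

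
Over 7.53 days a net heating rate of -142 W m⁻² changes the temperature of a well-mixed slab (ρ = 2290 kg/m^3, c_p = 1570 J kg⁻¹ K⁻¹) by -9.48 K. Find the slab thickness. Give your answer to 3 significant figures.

Heat input Q = F Δt = -142 × 6.51×10^5 s = -9.24×10^7 J/m².
Required areal heat capacity C = Q / ΔT = 9.75×10^6 J/(m²·K).
Depth D = C / (ρ c_p) = 9.75×10^6 / (2290 × 1570) = 2.71 m.

2.71 m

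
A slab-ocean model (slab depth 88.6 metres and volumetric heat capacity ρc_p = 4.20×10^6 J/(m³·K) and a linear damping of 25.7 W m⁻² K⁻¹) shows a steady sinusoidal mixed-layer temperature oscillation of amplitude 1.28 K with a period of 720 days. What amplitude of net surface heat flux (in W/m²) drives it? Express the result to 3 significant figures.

Areal heat capacity C = ρc_p × D = 4.20×10^6 × 88.6 = 3.72×10^8 J/(m²·K).
ω = 2π / 6.22×10^7 s = 1.01×10^-7 s⁻¹.
√((Cω)² + λ²) = √((37.6)² + 25.7²) = 45.5 W/(m²·K).
F₀ = A × √((Cω)²+λ²) = 1.28 × 45.5 = 58.3 W/m².

58.3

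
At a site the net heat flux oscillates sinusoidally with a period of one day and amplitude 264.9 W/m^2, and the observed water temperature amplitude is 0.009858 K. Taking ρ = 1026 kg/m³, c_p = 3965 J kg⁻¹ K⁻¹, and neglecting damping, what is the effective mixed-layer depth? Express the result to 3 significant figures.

90.8 m

ω = 2π / 86400 s = 7.27×10^-5 s⁻¹.
Required C = F₀ / (A ω) = 264.9 / (0.009858 × 7.27×10^-5) = 3.70×10^8 J/(m²·K).
D = C / (ρ c_p) = 3.70×10^8 / (1026 × 3965) = 90.8 m.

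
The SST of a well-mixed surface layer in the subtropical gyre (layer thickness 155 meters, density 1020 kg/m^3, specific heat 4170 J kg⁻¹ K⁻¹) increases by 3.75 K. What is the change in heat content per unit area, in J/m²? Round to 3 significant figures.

2.47×10^9

Areal heat capacity C = ρ c_p D = 1020 × 4170 × 155 = 6.59×10^8 J/(m²·K).
ΔQ = C ΔT = 6.59×10^8 × 3.75 = 2.47×10^9 J/m².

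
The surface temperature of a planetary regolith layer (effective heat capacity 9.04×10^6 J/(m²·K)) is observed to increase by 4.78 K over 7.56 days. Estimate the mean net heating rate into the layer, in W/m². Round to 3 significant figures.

66.2

Areal heat capacity C = 9.04×10^6 J/(m²·K) (given).
Required heat per unit area: Q = C ΔT = 9.04×10^6 × 4.78 = 4.32×10^7 J/m².
Flux F = Q / Δt = 4.32×10^7 / 6.53×10^5 s = 66.2 W/m².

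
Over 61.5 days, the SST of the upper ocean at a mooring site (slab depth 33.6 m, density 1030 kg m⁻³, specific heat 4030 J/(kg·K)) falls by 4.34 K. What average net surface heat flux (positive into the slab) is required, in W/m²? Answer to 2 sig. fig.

-110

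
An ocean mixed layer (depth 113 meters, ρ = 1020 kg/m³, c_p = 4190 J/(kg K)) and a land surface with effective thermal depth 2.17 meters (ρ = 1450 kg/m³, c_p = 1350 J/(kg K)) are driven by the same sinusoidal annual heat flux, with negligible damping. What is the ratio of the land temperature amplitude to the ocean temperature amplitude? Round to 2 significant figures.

C_ocean = 1020 × 4190 × 113 = 4.83×10^8 J/(m²·K).
C_land = 1450 × 1350 × 2.17 = 4.25×10^6 J/(m²·K).
Undamped amplitude ∝ 1/C, so A_land/A_ocean = C_ocean/C_land = 114.

110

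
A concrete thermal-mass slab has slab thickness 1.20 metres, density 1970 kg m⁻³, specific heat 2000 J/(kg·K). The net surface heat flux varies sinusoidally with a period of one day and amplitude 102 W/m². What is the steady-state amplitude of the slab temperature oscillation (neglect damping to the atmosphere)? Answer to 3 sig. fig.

0.297 K

Areal heat capacity C = ρ c_p D = 1970 × 2000 × 1.20 = 4.73×10^6 J/(m²·K).
Angular frequency ω = 2π / T = 2π / 86400 s = 7.27×10^-5 s⁻¹.
Cω = 4.73×10^6 × 7.27×10^-5 = 344 W/(m²·K).
Amplitude A = F₀ / (Cω) = 102 / 344 = 0.297 K.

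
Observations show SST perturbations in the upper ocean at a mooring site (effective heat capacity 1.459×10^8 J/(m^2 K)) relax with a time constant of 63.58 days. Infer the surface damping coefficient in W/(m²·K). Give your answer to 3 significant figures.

26.6

Areal heat capacity C = 1.459×10^8 J/(m^2 K) (given).
τ = 63.58 days = 5.49×10^6 s.
λ = C / τ = 1.46×10^8 / 5.49×10^6 = 26.6 W/(m²·K).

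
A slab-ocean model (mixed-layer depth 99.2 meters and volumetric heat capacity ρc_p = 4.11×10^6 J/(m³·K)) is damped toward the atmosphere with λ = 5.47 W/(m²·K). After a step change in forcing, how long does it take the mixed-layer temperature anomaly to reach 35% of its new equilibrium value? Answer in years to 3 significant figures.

1.02 years

Areal heat capacity C = ρc_p × D = 4.11×10^6 × 99.2 = 4.08×10^8 J/(m²·K).
τ = C / λ = 4.08×10^8 / 5.47 = 7.45×10^7 s.
Fraction reached: 1 − e^(−t/τ) = 0.35 ⇒ t = −τ ln(1 − 0.35) = τ × 0.431.
t = 3.21×10^7 s = 1.02 years.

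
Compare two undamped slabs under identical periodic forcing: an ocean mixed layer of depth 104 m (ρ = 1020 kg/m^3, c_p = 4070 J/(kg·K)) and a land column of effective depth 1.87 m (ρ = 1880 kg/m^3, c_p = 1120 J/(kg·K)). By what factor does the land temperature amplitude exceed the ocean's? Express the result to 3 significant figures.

110

C_ocean = 1020 × 4070 × 104 = 4.32×10^8 J/(m²·K).
C_land = 1880 × 1120 × 1.87 = 3.94×10^6 J/(m²·K).
Undamped amplitude ∝ 1/C, so A_land/A_ocean = C_ocean/C_land = 110.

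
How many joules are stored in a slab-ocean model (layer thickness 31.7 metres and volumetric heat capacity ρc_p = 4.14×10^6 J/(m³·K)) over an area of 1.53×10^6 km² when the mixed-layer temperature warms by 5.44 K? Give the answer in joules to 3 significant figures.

1.09×10^21 J

Areal heat capacity C = ρc_p × D = 4.14×10^6 × 31.7 = 1.31×10^8 J/(m^2 K).
Heat per unit area: q = C ΔT = 1.31×10^8 × 5.44 = 7.14×10^8 J/m².
Total heat: Q = q × A = 7.14×10^8 × (1.53×10^6 × 10⁶ m²) = 1.09×10^21 J.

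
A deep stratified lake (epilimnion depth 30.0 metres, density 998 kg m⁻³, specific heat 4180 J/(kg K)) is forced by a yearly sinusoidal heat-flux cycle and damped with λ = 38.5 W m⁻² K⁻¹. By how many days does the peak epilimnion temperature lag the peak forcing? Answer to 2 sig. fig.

Areal heat capacity C = ρ c_p D = 998 × 4180 × 30.0 = 1.25×10^8 J/(m^2 K).
ω = 2π / 3.15×10^7 s = 1.99×10^-7 s⁻¹.
Phase lag φ = arctan(Cω/λ) = arctan(24.9/38.5) = 0.575 rad.
Time lag = φ / ω = 0.575 / 1.99×10^-7 = 2.88×10^6 s = 33.4 days.

33 days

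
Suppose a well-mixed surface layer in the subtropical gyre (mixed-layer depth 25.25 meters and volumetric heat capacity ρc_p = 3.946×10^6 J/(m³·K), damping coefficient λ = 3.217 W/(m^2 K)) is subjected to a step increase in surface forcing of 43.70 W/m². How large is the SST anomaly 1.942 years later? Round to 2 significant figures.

12 K

Areal heat capacity C = ρc_p × D = 3.946×10^6 × 25.25 = 9.96×10^7 J/(m^2 K).
τ = C / λ = 9.96×10^7 / 3.217 = 3.10×10^7 s.
Equilibrium anomaly ΔT_eq = F / λ = 43.70 / 3.217 = 13.6 K.
t = 1.942 years = 6.13×10^7 s, so t/τ = 1.98.
ΔT(t) = ΔT_eq (1 − e^(−t/τ)) = 13.6 × (1 − e^−1.98) = 11.7 K.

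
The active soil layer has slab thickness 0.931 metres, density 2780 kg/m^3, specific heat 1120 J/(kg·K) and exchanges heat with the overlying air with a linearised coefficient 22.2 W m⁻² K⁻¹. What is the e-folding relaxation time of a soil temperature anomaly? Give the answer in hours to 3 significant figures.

36.3 hours

Areal heat capacity C = ρ c_p D = 2780 × 1120 × 0.931 = 2.90×10^6 J m⁻² K⁻¹.
Relaxation time τ = C / λ = 2.90×10^6 / 22.2 = 1.31×10^5 s.
In hours: 1.31×10^5 s / (3600 s/hour) = 36.3 hours.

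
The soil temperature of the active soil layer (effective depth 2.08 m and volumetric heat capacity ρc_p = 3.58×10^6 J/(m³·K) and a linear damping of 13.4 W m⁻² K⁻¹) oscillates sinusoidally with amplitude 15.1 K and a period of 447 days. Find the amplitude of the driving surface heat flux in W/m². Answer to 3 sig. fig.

Areal heat capacity C = ρc_p × D = 3.58×10^6 × 2.08 = 7.45×10^6 J/(m²·K).
ω = 2π / 3.86×10^7 s = 1.63×10^-7 s⁻¹.
√((Cω)² + λ²) = √((1.21)² + 13.4²) = 13.5 W/(m²·K).
F₀ = A × √((Cω)²+λ²) = 15.1 × 13.5 = 203 W/m².

203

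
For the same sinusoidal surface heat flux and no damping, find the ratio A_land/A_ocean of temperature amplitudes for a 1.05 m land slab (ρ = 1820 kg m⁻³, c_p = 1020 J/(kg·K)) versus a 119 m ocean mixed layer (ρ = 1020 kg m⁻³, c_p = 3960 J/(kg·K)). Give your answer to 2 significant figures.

250

C_ocean = 1020 × 3960 × 119 = 4.81×10^8 J/(m²·K).
C_land = 1820 × 1020 × 1.05 = 1.95×10^6 J/(m²·K).
Undamped amplitude ∝ 1/C, so A_land/A_ocean = C_ocean/C_land = 247.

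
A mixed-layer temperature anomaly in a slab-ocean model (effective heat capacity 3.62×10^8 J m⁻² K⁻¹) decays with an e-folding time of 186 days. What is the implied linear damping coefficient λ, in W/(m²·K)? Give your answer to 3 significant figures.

22.5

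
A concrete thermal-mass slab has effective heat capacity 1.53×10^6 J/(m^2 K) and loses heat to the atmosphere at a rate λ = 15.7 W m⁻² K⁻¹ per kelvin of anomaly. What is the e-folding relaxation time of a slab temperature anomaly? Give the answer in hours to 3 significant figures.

27.1 hours

Areal heat capacity C = 1.53×10^6 J/(m^2 K) (given).
Relaxation time τ = C / λ = 1.53×10^6 / 15.7 = 97500 s.
In hours: 97500 s / (3600 s/hour) = 27.1 hours.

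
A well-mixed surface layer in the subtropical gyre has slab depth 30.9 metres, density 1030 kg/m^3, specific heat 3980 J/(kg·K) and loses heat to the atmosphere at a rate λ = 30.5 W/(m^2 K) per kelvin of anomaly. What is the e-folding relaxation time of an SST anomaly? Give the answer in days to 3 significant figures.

48.1 days

Areal heat capacity C = ρ c_p D = 1030 × 3980 × 30.9 = 1.27×10^8 J/(m²·K).
Relaxation time τ = C / λ = 1.27×10^8 / 30.5 = 4.15×10^6 s.
In days: 4.15×10^6 s / (86400 s/day) = 48.1 days.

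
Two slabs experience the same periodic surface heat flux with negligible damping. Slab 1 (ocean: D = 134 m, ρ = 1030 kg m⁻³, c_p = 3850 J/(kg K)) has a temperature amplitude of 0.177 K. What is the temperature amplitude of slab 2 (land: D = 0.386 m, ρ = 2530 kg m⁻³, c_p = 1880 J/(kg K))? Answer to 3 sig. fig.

51.2 K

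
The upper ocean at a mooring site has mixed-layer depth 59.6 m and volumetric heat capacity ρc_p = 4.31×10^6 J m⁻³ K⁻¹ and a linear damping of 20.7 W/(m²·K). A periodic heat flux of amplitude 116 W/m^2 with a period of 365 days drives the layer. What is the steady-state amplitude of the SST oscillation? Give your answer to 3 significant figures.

Areal heat capacity C = ρc_p × D = 4.31×10^6 × 59.6 = 2.57×10^8 J/(m²·K).
Angular frequency ω = 2π / T = 2π / 3.15×10^7 s = 1.99×10^-7 s⁻¹.
√((Cω)² + λ²) = √((51.2)² + 20.7²) = 55.2 W/(m²·K).
Amplitude A = F₀ / √((Cω)²+λ²) = 116 / 55.2 = 2.10 K.

2.10 K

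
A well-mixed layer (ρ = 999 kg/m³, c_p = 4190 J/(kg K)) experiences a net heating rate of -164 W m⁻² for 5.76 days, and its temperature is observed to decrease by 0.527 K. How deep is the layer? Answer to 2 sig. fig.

37 m

Heat input Q = F Δt = -164 × 4.98×10^5 s = -8.16×10^7 J/m².
Required areal heat capacity C = Q / ΔT = 1.55×10^8 J/(m²·K).
Depth D = C / (ρ c_p) = 1.55×10^8 / (999 × 4190) = 37.0 m.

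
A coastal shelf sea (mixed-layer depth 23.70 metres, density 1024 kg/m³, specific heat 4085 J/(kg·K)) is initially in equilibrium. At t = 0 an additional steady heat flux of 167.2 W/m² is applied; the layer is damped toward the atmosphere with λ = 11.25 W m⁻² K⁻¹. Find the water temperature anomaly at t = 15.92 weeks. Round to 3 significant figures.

9.88 K

Areal heat capacity C = ρ c_p D = 1024 × 4085 × 23.70 = 9.91×10^7 J/(m^2 K).
τ = C / λ = 9.91×10^7 / 11.25 = 8.81×10^6 s.
Equilibrium anomaly ΔT_eq = F / λ = 167.2 / 11.25 = 14.9 K.
t = 15.92 weeks = 9.63×10^6 s, so t/τ = 1.09.
ΔT(t) = ΔT_eq (1 − e^(−t/τ)) = 14.9 × (1 − e^−1.09) = 9.88 K.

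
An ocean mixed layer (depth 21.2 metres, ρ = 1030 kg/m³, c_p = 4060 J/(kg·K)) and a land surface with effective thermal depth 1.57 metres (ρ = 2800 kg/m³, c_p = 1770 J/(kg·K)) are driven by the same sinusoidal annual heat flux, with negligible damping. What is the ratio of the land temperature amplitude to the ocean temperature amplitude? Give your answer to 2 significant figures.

11

C_ocean = 1030 × 4060 × 21.2 = 8.87×10^7 J/(m²·K).
C_land = 2800 × 1770 × 1.57 = 7.78×10^6 J/(m²·K).
Undamped amplitude ∝ 1/C, so A_land/A_ocean = C_ocean/C_land = 11.4.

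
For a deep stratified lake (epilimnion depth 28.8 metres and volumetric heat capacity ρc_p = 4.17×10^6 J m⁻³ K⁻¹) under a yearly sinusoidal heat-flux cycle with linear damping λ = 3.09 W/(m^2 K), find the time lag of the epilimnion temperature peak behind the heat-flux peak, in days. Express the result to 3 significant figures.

Areal heat capacity C = ρc_p × D = 4.17×10^6 × 28.8 = 1.20×10^8 J m⁻² K⁻¹.
ω = 2π / 3.15×10^7 s = 1.99×10^-7 s⁻¹.
Phase lag φ = arctan(Cω/λ) = arctan(23.9/3.09) = 1.44 rad.
Time lag = φ / ω = 1.44 / 1.99×10^-7 = 7.24×10^6 s = 83.8 days.

83.8 days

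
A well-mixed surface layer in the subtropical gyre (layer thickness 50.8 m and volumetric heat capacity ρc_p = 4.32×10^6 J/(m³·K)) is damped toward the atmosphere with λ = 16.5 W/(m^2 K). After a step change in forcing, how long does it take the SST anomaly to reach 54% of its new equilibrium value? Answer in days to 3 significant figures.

Areal heat capacity C = ρc_p × D = 4.32×10^6 × 50.8 = 2.19×10^8 J m⁻² K⁻¹.
τ = C / λ = 2.19×10^8 / 16.5 = 1.33×10^7 s.
Fraction reached: 1 − e^(−t/τ) = 0.54 ⇒ t = −τ ln(1 − 0.54) = τ × 0.777.
t = 1.03×10^7 s = 120 days.

120 days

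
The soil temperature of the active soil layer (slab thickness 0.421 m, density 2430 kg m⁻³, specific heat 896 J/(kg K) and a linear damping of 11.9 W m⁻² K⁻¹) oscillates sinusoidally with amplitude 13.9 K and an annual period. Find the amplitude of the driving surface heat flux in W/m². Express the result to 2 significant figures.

Areal heat capacity C = ρ c_p D = 2430 × 896 × 0.421 = 9.17×10^5 J/(m^2 K).
ω = 2π / 3.15×10^7 s = 1.99×10^-7 s⁻¹.
√((Cω)² + λ²) = √((0.183)² + 11.9²) = 11.9 W/(m²·K).
F₀ = A × √((Cω)²+λ²) = 13.9 × 11.9 = 165 W/m².

170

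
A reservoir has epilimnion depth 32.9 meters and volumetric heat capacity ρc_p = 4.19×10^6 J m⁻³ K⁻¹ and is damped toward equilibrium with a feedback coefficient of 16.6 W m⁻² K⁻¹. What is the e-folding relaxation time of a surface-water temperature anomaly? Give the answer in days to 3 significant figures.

96.1 days

Areal heat capacity C = ρc_p × D = 4.19×10^6 × 32.9 = 1.38×10^8 J m⁻² K⁻¹.
Relaxation time τ = C / λ = 1.38×10^8 / 16.6 = 8.30×10^6 s.
In days: 8.30×10^6 s / (86400 s/day) = 96.1 days.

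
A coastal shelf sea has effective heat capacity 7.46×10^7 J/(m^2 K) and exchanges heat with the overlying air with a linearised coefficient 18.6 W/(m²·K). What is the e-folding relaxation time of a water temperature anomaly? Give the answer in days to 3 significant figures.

Areal heat capacity C = 7.46×10^7 J/(m^2 K) (given).
Relaxation time τ = C / λ = 7.46×10^7 / 18.6 = 4.01×10^6 s.
In days: 4.01×10^6 s / (86400 s/day) = 46.4 days.

46.4 days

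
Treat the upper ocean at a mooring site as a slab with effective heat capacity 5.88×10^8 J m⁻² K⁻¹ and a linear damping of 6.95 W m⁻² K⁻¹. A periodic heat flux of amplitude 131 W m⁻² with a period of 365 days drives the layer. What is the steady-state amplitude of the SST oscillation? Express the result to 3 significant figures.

1.12 K

Areal heat capacity C = 5.88×10^8 J m⁻² K⁻¹ (given).
Angular frequency ω = 2π / T = 2π / 3.15×10^7 s = 1.99×10^-7 s⁻¹.
√((Cω)² + λ²) = √((117)² + 6.95²) = 117 W/(m²·K).
Amplitude A = F₀ / √((Cω)²+λ²) = 131 / 117 = 1.12 K.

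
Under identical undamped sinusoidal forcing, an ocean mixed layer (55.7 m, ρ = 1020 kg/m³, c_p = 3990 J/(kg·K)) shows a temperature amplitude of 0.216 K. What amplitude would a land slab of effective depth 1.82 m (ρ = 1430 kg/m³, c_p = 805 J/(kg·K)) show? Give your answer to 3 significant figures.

23.4 K

C_ocean = 2.27×10^8 J/(m²·K); C_land = 2.10×10^6 J/(m²·K).
A ∝ 1/C ⇒ A_land = A_ocean × C_ocean/C_land = 0.216 × 108 = 23.4 K.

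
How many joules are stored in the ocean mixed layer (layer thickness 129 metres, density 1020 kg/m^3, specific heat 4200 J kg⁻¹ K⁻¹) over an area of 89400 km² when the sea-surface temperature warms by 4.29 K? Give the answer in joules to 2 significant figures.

Areal heat capacity C = ρ c_p D = 1020 × 4200 × 129 = 5.53×10^8 J m⁻² K⁻¹.
Heat per unit area: q = C ΔT = 5.53×10^8 × 4.29 = 2.37×10^9 J/m².
Total heat: Q = q × A = 2.37×10^9 × (89400 × 10⁶ m²) = 2.12×10^20 J.

2.1×10^20 J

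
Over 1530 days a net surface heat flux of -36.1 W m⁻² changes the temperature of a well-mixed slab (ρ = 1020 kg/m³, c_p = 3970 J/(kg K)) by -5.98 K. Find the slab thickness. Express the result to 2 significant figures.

Heat input Q = F Δt = -36.1 × 1.32×10^8 s = -4.77×10^9 J/m².
Required areal heat capacity C = Q / ΔT = 7.98×10^8 J/(m²·K).
Depth D = C / (ρ c_p) = 7.98×10^8 / (1020 × 3970) = 197 m.

200 m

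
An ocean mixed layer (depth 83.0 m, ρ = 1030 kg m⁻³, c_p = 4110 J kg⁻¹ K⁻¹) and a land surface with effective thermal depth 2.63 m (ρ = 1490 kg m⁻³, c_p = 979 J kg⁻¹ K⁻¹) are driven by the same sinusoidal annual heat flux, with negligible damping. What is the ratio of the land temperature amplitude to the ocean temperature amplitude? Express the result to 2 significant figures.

C_ocean = 1030 × 4110 × 83.0 = 3.51×10^8 J/(m²·K).
C_land = 1490 × 979 × 2.63 = 3.84×10^6 J/(m²·K).
Undamped amplitude ∝ 1/C, so A_land/A_ocean = C_ocean/C_land = 91.6.

92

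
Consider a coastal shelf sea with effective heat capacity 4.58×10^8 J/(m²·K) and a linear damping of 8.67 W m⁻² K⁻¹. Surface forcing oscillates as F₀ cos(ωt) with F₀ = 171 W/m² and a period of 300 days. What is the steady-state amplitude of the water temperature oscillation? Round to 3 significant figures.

1.54 K

Areal heat capacity C = 4.58×10^8 J/(m²·K) (given).
Angular frequency ω = 2π / T = 2π / 2.59×10^7 s = 2.42×10^-7 s⁻¹.
√((Cω)² + λ²) = √((111)² + 8.67²) = 111 W/(m²·K).
Amplitude A = F₀ / √((Cω)²+λ²) = 171 / 111 = 1.54 K.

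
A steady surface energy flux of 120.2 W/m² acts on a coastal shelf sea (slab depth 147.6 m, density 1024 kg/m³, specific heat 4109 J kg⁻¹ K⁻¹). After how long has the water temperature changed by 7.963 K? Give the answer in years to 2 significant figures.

1.3 years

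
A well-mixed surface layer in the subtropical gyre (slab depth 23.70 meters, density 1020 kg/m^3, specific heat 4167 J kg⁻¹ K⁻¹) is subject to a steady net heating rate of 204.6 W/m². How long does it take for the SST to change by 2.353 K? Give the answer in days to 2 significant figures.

Areal heat capacity C = ρ c_p D = 1020 × 4167 × 23.70 = 1.01×10^8 J/(m^2 K).
Time required: Δt = C ΔT / F = 1.01×10^8 × 2.353 / 204.6 = 1.16×10^6 s.
In days: 1.16×10^6 s / (86400 s/day) = 13.4 days.

13 days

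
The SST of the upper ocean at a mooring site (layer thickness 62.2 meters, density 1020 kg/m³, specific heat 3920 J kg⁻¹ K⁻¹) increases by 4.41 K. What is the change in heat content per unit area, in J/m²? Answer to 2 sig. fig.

1.1×10^9

Areal heat capacity C = ρ c_p D = 1020 × 3920 × 62.2 = 2.49×10^8 J m⁻² K⁻¹.
ΔQ = C ΔT = 2.49×10^8 × 4.41 = 1.10×10^9 J/m².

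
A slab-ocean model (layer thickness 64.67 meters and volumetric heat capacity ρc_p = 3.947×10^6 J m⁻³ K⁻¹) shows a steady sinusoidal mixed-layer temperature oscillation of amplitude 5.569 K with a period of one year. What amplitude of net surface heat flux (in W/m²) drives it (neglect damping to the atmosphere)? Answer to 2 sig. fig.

280

Areal heat capacity C = ρc_p × D = 3.947×10^6 × 64.67 = 2.55×10^8 J m⁻² K⁻¹.
ω = 2π / 3.15×10^7 s = 1.99×10^-7 s⁻¹.
Cω = 2.55×10^8 × 1.99×10^-7 = 50.9 W/(m²·K).
F₀ = A × Cω = 5.569 × 50.9 = 283 W/m².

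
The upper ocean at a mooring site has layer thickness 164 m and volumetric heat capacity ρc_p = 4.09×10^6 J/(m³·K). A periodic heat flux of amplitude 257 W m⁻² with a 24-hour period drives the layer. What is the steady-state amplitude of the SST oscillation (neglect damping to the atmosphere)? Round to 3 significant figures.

0.00527 K

Areal heat capacity C = ρc_p × D = 4.09×10^6 × 164 = 6.71×10^8 J/(m²·K).
Angular frequency ω = 2π / T = 2π / 86400 s = 7.27×10^-5 s⁻¹.
Cω = 6.71×10^8 × 7.27×10^-5 = 48800 W/(m²·K).
Amplitude A = F₀ / (Cω) = 257 / 48800 = 0.00527 K.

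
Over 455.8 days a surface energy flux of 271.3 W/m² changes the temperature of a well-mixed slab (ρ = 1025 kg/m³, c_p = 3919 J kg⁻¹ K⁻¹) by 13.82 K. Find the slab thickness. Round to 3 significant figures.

192 m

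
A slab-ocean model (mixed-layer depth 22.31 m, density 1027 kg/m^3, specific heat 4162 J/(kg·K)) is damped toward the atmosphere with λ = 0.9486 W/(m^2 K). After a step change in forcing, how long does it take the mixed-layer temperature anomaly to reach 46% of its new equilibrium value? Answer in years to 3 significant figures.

1.96 years

Areal heat capacity C = ρ c_p D = 1027 × 4162 × 22.31 = 9.54×10^7 J/(m²·K).
τ = C / λ = 9.54×10^7 / 0.9486 = 1.01×10^8 s.
Fraction reached: 1 − e^(−t/τ) = 0.46 ⇒ t = −τ ln(1 − 0.46) = τ × 0.616.
t = 6.19×10^7 s = 1.96 years.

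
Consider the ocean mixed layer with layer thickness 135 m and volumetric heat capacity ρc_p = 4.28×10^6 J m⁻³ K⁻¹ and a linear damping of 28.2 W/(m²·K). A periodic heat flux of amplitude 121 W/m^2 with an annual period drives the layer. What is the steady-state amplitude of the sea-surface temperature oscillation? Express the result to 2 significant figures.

Areal heat capacity C = ρc_p × D = 4.28×10^6 × 135 = 5.78×10^8 J m⁻² K⁻¹.
Angular frequency ω = 2π / T = 2π / 3.15×10^7 s = 1.99×10^-7 s⁻¹.
√((Cω)² + λ²) = √((115)² + 28.2²) = 119 W/(m²·K).
Amplitude A = F₀ / √((Cω)²+λ²) = 121 / 119 = 1.02 K.

1.0 K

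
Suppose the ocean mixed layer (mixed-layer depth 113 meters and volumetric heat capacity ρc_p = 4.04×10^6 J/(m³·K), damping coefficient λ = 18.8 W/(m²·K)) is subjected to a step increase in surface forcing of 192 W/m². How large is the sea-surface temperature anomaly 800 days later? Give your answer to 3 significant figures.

9.62 K

Areal heat capacity C = ρc_p × D = 4.04×10^6 × 113 = 4.57×10^8 J m⁻² K⁻¹.
τ = C / λ = 4.57×10^8 / 18.8 = 2.43×10^7 s.
Equilibrium anomaly ΔT_eq = F / λ = 192 / 18.8 = 10.2 K.
t = 800 days = 6.91×10^7 s, so t/τ = 2.85.
ΔT(t) = ΔT_eq (1 − e^(−t/τ)) = 10.2 × (1 − e^−2.85) = 9.62 K.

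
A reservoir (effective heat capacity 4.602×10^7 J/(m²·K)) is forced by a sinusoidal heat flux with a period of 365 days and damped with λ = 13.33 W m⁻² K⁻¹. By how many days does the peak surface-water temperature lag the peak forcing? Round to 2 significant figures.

Areal heat capacity C = 4.602×10^7 J/(m²·K) (given).
ω = 2π / 3.15×10^7 s = 1.99×10^-7 s⁻¹.
Phase lag φ = arctan(Cω/λ) = arctan(9.17/13.33) = 0.603 rad.
Time lag = φ / ω = 0.603 / 1.99×10^-7 = 3.02×10^6 s = 35.0 days.

35 days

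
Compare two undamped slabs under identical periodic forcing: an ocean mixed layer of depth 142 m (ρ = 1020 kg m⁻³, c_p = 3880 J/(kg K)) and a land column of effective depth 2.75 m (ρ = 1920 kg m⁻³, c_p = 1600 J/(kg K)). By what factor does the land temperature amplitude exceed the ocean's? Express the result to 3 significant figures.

66.5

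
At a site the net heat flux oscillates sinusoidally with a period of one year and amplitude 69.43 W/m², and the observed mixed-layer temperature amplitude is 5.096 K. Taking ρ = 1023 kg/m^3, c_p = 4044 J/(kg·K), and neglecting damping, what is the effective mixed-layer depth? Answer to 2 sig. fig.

17 m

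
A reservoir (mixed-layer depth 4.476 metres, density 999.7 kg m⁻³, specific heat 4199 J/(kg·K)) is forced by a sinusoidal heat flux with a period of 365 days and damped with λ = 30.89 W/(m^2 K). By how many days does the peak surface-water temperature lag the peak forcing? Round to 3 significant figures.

Areal heat capacity C = ρ c_p D = 999.7 × 4199 × 4.476 = 1.88×10^7 J m⁻² K⁻¹.
ω = 2π / 3.15×10^7 s = 1.99×10^-7 s⁻¹.
Phase lag φ = arctan(Cω/λ) = arctan(3.74/30.89) = 0.121 rad.
Time lag = φ / ω = 0.121 / 1.99×10^-7 = 6.05×10^5 s = 7.01 days.

7.01 days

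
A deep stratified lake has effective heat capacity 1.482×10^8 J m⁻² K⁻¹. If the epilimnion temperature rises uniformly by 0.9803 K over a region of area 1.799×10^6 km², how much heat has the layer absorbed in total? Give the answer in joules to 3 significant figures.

Areal heat capacity C = 1.482×10^8 J m⁻² K⁻¹ (given).
Heat per unit area: q = C ΔT = 1.48×10^8 × 0.9803 = 1.45×10^8 J/m².
Total heat: Q = q × A = 1.45×10^8 × (1.799×10^6 × 10⁶ m²) = 2.61×10^20 J.

2.61×10^20 J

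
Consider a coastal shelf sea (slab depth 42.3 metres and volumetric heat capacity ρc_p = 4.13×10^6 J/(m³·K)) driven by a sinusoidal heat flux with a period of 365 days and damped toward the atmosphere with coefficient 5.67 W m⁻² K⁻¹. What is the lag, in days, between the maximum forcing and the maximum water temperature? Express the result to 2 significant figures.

Areal heat capacity C = ρc_p × D = 4.13×10^6 × 42.3 = 1.75×10^8 J/(m^2 K).
ω = 2π / 3.15×10^7 s = 1.99×10^-7 s⁻¹.
Phase lag φ = arctan(Cω/λ) = arctan(34.8/5.67) = 1.41 rad.
Time lag = φ / ω = 1.41 / 1.99×10^-7 = 7.07×10^6 s = 81.9 days.

82 days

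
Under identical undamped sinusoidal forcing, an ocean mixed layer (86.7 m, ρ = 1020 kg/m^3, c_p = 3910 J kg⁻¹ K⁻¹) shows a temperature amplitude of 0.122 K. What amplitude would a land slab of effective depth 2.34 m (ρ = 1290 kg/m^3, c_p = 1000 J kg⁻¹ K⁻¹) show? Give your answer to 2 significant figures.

14 K

C_ocean = 3.46×10^8 J/(m²·K); C_land = 3.02×10^6 J/(m²·K).
A ∝ 1/C ⇒ A_land = A_ocean × C_ocean/C_land = 0.122 × 115 = 14.0 K.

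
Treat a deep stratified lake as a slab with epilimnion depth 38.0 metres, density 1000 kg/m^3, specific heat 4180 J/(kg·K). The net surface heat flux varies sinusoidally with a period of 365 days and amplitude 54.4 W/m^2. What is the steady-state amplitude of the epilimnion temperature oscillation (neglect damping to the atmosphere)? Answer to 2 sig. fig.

Areal heat capacity C = ρ c_p D = 1000 × 4180 × 38.0 = 1.59×10^8 J m⁻² K⁻¹.
Angular frequency ω = 2π / T = 2π / 3.15×10^7 s = 1.99×10^-7 s⁻¹.
Cω = 1.59×10^8 × 1.99×10^-7 = 31.6 W/(m²·K).
Amplitude A = F₀ / (Cω) = 54.4 / 31.6 = 1.72 K.

1.7 K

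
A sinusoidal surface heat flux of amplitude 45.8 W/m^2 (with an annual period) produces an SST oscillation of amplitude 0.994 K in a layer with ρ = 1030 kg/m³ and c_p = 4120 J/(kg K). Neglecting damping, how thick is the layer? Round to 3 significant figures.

ω = 2π / 3.15×10^7 s = 1.99×10^-7 s⁻¹.
Required C = F₀ / (A ω) = 45.8 / (0.994 × 1.99×10^-7) = 2.31×10^8 J/(m²·K).
D = C / (ρ c_p) = 2.31×10^8 / (1030 × 4120) = 54.5 m.

54.5 m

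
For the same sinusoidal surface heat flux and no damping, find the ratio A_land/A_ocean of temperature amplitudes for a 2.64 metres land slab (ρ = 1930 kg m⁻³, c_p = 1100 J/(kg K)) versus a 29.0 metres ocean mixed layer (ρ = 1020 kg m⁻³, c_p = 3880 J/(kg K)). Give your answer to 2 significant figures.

20

C_ocean = 1020 × 3880 × 29.0 = 1.15×10^8 J/(m²·K).
C_land = 1930 × 1100 × 2.64 = 5.60×10^6 J/(m²·K).
Undamped amplitude ∝ 1/C, so A_land/A_ocean = C_ocean/C_land = 20.5.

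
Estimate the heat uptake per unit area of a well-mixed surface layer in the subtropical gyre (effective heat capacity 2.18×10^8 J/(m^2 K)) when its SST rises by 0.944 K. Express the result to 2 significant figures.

Areal heat capacity C = 2.18×10^8 J/(m^2 K) (given).
ΔQ = C ΔT = 2.18×10^8 × 0.944 = 2.06×10^8 J/m².

2.1×10^8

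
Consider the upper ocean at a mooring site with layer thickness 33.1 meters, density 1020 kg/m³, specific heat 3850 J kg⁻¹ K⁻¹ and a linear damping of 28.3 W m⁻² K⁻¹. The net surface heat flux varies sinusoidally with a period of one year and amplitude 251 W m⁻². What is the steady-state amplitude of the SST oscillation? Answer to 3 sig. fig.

6.54 K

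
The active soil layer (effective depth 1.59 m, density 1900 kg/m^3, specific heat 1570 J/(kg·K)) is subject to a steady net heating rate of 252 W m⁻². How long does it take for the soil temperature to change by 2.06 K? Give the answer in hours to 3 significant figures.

10.8 hours

Areal heat capacity C = ρ c_p D = 1900 × 1570 × 1.59 = 4.74×10^6 J/(m²·K).
Time required: Δt = C ΔT / F = 4.74×10^6 × 2.06 / 252 = 38800 s.
In hours: 38800 s / (3600 s/hour) = 10.8 hours.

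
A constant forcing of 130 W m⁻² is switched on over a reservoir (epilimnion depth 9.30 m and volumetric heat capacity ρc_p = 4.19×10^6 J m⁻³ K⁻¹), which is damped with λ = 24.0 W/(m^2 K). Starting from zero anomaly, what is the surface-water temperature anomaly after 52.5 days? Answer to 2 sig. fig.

5.1 K

Areal heat capacity C = ρc_p × D = 4.19×10^6 × 9.30 = 3.90×10^7 J m⁻² K⁻¹.
τ = C / λ = 3.90×10^7 / 24.0 = 1.62×10^6 s.
Equilibrium anomaly ΔT_eq = F / λ = 130 / 24.0 = 5.42 K.
t = 52.5 days = 4.54×10^6 s, so t/τ = 2.79.
ΔT(t) = ΔT_eq (1 − e^(−t/τ)) = 5.42 × (1 − e^−2.79) = 5.09 K.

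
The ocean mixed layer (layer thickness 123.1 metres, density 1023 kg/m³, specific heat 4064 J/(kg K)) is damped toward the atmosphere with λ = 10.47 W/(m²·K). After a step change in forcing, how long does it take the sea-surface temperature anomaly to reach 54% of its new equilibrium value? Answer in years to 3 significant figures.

1.20 years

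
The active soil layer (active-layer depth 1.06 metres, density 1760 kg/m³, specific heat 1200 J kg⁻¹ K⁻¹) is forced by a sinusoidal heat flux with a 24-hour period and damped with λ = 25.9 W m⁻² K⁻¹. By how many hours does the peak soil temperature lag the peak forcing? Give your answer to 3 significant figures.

Areal heat capacity C = ρ c_p D = 1760 × 1200 × 1.06 = 2.24×10^6 J/(m^2 K).
ω = 2π / 86400 s = 7.27×10^-5 s⁻¹.
Phase lag φ = arctan(Cω/λ) = arctan(163/25.9) = 1.41 rad.
Time lag = φ / ω = 1.41 / 7.27×10^-5 = 19400 s = 5.40 hours.

5.40 hours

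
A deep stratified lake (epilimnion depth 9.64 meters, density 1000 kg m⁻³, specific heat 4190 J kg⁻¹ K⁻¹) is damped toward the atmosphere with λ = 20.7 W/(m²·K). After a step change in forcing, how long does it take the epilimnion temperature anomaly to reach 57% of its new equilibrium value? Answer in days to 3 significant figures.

19.1 days

Areal heat capacity C = ρ c_p D = 1000 × 4190 × 9.64 = 4.04×10^7 J m⁻² K⁻¹.
τ = C / λ = 4.04×10^7 / 20.7 = 1.95×10^6 s.
Fraction reached: 1 − e^(−t/τ) = 0.57 ⇒ t = −τ ln(1 − 0.57) = τ × 0.844.
t = 1.65×10^6 s = 19.1 days.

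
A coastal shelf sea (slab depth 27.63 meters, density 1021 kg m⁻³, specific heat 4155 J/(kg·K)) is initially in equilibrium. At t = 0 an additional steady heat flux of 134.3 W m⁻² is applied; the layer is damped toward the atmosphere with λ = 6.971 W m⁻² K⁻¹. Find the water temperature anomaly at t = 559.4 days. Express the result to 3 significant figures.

Areal heat capacity C = ρ c_p D = 1021 × 4155 × 27.63 = 1.17×10^8 J m⁻² K⁻¹.
τ = C / λ = 1.17×10^8 / 6.971 = 1.68×10^7 s.
Equilibrium anomaly ΔT_eq = F / λ = 134.3 / 6.971 = 19.3 K.
t = 559.4 days = 4.83×10^7 s, so t/τ = 2.87.
ΔT(t) = ΔT_eq (1 − e^(−t/τ)) = 19.3 × (1 − e^−2.87) = 18.2 K.

18.2 K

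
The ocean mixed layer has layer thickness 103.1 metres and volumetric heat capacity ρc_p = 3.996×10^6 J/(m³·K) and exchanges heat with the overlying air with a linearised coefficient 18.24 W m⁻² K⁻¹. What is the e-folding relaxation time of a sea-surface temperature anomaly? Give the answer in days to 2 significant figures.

260 days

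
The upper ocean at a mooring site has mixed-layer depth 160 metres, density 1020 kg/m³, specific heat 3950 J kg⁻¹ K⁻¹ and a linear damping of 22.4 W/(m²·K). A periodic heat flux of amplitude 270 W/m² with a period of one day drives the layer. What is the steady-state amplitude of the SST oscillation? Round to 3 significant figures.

Areal heat capacity C = ρ c_p D = 1020 × 3950 × 160 = 6.45×10^8 J/(m^2 K).
Angular frequency ω = 2π / T = 2π / 86400 s = 7.27×10^-5 s⁻¹.
√((Cω)² + λ²) = √((46900)² + 22.4²) = 46900 W/(m²·K).
Amplitude A = F₀ / √((Cω)²+λ²) = 270 / 46900 = 0.00576 K.

0.00576 K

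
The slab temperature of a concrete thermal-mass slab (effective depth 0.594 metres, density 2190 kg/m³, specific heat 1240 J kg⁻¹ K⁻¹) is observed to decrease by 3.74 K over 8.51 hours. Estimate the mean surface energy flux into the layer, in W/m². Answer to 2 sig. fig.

-200

Areal heat capacity C = ρ c_p D = 2190 × 1240 × 0.594 = 1.61×10^6 J/(m^2 K).
Required heat per unit area: Q = C ΔT = 1.61×10^6 × -3.74 = -6.03×10^6 J/m².
Flux F = Q / Δt = -6.03×10^6 / 30600 s = -197 W/m².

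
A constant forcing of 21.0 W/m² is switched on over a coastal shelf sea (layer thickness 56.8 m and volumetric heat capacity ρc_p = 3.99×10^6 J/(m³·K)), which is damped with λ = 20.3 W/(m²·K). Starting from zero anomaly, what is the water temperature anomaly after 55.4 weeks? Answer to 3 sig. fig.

0.983 K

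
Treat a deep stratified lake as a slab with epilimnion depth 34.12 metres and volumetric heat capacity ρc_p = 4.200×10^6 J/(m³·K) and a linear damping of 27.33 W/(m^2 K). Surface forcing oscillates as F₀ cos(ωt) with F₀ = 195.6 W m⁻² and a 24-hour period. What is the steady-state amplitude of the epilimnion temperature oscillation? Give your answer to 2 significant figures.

Areal heat capacity C = ρc_p × D = 4.200×10^6 × 34.12 = 1.43×10^8 J/(m²·K).
Angular frequency ω = 2π / T = 2π / 86400 s = 7.27×10^-5 s⁻¹.
√((Cω)² + λ²) = √((10400)² + 27.33²) = 10400 W/(m²·K).
Amplitude A = F₀ / √((Cω)²+λ²) = 195.6 / 10400 = 0.0188 K.

0.019 K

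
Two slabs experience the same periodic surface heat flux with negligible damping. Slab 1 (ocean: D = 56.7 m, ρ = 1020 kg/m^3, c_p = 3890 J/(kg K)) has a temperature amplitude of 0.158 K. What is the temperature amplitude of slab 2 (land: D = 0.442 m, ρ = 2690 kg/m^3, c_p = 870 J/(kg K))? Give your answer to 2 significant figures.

C_ocean = 2.25×10^8 J/(m²·K); C_land = 1.03×10^6 J/(m²·K).
A ∝ 1/C ⇒ A_land = A_ocean × C_ocean/C_land = 0.158 × 217 = 34.4 K.

34 K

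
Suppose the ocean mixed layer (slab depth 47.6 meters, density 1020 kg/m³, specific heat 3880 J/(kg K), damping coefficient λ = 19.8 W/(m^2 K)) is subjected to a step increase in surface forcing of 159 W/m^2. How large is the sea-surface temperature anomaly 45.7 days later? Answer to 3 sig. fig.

2.73 K

Areal heat capacity C = ρ c_p D = 1020 × 3880 × 47.6 = 1.88×10^8 J/(m²·K).
τ = C / λ = 1.88×10^8 / 19.8 = 9.51×10^6 s.
Equilibrium anomaly ΔT_eq = F / λ = 159 / 19.8 = 8.03 K.
t = 45.7 days = 3.95×10^6 s, so t/τ = 0.415.
ΔT(t) = ΔT_eq (1 − e^(−t/τ)) = 8.03 × (1 − e^−0.415) = 2.73 K.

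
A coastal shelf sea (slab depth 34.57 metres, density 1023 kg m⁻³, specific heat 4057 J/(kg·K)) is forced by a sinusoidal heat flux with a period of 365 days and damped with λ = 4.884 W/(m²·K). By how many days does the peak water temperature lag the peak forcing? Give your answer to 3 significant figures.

81.4 days

Areal heat capacity C = ρ c_p D = 1023 × 4057 × 34.57 = 1.43×10^8 J/(m²·K).
ω = 2π / 3.15×10^7 s = 1.99×10^-7 s⁻¹.
Phase lag φ = arctan(Cω/λ) = arctan(28.6/4.884) = 1.40 rad.
Time lag = φ / ω = 1.40 / 1.99×10^-7 = 7.03×10^6 s = 81.4 days.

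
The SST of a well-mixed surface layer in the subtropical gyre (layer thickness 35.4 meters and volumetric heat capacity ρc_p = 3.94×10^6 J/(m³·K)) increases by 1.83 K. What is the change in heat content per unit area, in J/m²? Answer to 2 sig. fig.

Areal heat capacity C = ρc_p × D = 3.94×10^6 × 35.4 = 1.39×10^8 J/(m^2 K).
ΔQ = C ΔT = 1.39×10^8 × 1.83 = 2.55×10^8 J/m².

2.6×10^8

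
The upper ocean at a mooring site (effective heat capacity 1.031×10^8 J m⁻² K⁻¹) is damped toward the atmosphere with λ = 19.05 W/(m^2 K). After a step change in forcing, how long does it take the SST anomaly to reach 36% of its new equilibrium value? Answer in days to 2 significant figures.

Areal heat capacity C = 1.031×10^8 J m⁻² K⁻¹ (given).
τ = C / λ = 1.03×10^8 / 19.05 = 5.41×10^6 s.
Fraction reached: 1 − e^(−t/τ) = 0.36 ⇒ t = −τ ln(1 − 0.36) = τ × 0.446.
t = 2.42×10^6 s = 28.0 days.

28 days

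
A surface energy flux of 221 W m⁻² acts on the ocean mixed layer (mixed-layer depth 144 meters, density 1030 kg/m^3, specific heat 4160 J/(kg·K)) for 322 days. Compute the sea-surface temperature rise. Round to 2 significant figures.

10 K

Areal heat capacity C = ρ c_p D = 1030 × 4160 × 144 = 6.17×10^8 J/(m²·K).
Net heat input Q = F Δt = 221 × (322 days × 86400 s/day) = 6.15×10^9 J/m².
ΔT = Q / C = 6.15×10^9 / 6.17×10^8 = 9.96 K.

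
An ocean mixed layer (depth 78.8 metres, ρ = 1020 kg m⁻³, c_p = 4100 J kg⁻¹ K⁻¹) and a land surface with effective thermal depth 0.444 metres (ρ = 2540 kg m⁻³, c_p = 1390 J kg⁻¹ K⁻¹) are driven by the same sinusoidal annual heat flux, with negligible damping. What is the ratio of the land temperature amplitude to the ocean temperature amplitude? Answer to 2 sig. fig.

210

C_ocean = 1020 × 4100 × 78.8 = 3.30×10^8 J/(m²·K).
C_land = 2540 × 1390 × 0.444 = 1.57×10^6 J/(m²·K).
Undamped amplitude ∝ 1/C, so A_land/A_ocean = C_ocean/C_land = 210.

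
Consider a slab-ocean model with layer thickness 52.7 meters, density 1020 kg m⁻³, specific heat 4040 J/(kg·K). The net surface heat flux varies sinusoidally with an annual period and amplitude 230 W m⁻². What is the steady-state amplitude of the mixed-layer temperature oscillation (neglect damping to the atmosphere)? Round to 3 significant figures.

5.32 K

Areal heat capacity C = ρ c_p D = 1020 × 4040 × 52.7 = 2.17×10^8 J/(m^2 K).
Angular frequency ω = 2π / T = 2π / 3.15×10^7 s = 1.99×10^-7 s⁻¹.
Cω = 2.17×10^8 × 1.99×10^-7 = 43.3 W/(m²·K).
Amplitude A = F₀ / (Cω) = 230 / 43.3 = 5.32 K.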